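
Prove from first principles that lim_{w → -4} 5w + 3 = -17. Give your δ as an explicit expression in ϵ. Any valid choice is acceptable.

δ = ϵ/5

Let ϵ > 0. We need δ > 0 so that 0 < |w + 4| < δ implies |(5w + 3) + 17| < ϵ.
|(5w + 3) + 17| = |5w + 20| = 5|w + 4|.
So 5|w + 4| < ϵ exactly when |w + 4| < ϵ/5.
Take δ = ϵ/5. If 0 < |w + 4| < δ then |(5w + 3) + 17| = 5|w + 4| < 5·(ϵ/5) = ϵ.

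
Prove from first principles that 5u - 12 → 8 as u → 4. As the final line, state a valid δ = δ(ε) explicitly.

δ = ε/5

Let ε > 0. We need δ > 0 so that 0 < |u − 4| < δ implies |(5u - 12) − 8| < ε.
Since (5u - 12) − 8 = 5(u − 4), we have |(5u - 12) − 8| = 5|u − 4|.
Thus it suffices that |u − 4| < ε/5.
Choosing δ = ε/5 gives |(5u - 12) − 8| = 5|u − 4| < ε whenever |u − 4| < δ.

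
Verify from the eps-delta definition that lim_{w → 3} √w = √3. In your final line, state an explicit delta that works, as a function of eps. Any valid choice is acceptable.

Let eps > 0. We want delta > 0 such that 0 < |w − 3| < delta implies |√w − √3| < eps.
Multiplying by the conjugate, |√w − √3| = |w − 3|/(√w + √3).
Restrict delta ≤ 3 so that |w − 3| < 3 forces w > 0, and then √w + √3 > √3.
Hence |√w − √3| < |w − 3|/√3, which is < eps once |w − 3| < √3·eps.
Take delta = min(3, √3·eps). If 0 < |w − 3| < delta then w > 0 and |√w − √3| < |w − 3|/√3 < eps.

delta = min(3, √3·eps)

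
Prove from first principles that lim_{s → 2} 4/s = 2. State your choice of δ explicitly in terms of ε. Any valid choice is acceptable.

δ = min(1, (1/2)ε)

Suppose ε > 0. We seek δ > 0 such that 0 < |s − 2| < δ implies |4/s − 2| < ε.
|4/s − 2| = 4·|2 − s|/(2·|s|) = 4|s − 2|/(2|s|).
Require δ ≤ 1 so that |s| > 2 − 1 = 1, hence 2|s| > 2.
Then |4/s − 2| < 4|s − 2|/2, which is < ε when |s − 2| < (1/2)ε.
Take δ = min(1, (1/2)ε). Then 0 < |s − 2| < δ gives both |s − 2| < 1 and |s − 2| < (1/2)ε, so |4/s − 2| < ε.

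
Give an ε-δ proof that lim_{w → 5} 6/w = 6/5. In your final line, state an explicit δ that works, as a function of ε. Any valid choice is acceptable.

Suppose ε > 0. We seek δ > 0 such that 0 < |w − 5| < δ implies |6/w − (6/5)| < ε.
|6/w − (6/5)| = 6·|5 − w|/(5·|w|) = 6|w − 5|/(5|w|).
Require δ ≤ 5/2 so that |w| > 5 − 5/2 = 5/2, hence 5|w| > 25/2.
Then |6/w − (6/5)| < 6|w − 5|/(25/2), which is < ε when |w − 5| < (25/12)ε.
Take δ = min(5/2, (25/12)ε). Then 0 < |w − 5| < δ gives both |w − 5| < 5/2 and |w − 5| < (25/12)ε, so |6/w − (6/5)| < ε.

δ = min(5/2, (25/12)ε)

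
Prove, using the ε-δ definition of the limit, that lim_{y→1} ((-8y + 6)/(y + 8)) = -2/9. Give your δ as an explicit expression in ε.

δ = min(9/2, (81/140)ε)

Let ε > 0 be given. We want δ > 0 with 0 < |y − 1| < δ ⇒ |(-8y + 6)/(y + 8) + 2/9| < ε.
Combining over a common denominator, (-8y + 6)/(y + 8) + 2/9 = [(-8y + 6)·9 − (-2)·(y + 8)] / [9·(y + 8)] = -70(y − 1) / (9(y + 8)).
So |(-8y + 6)/(y + 8) + 2/9| = 70|y − 1| / (9·|y + 8|).
Require δ ≤ 9/2, so |y + 8| ≥ |9| − |y − 1| > 9 − 9/2 = 9/2.
Hence |(-8y + 6)/(y + 8) + 2/9| < 70|y − 1|/(9·(9/2)) = (140/81)|y − 1|, which is < ε once |y − 1| < (81/140)ε.
Take δ = min(9/2, (81/140)ε). Then 0 < |y − 1| < δ forces both bounds, so |(-8y + 6)/(y + 8) + 2/9| < ε.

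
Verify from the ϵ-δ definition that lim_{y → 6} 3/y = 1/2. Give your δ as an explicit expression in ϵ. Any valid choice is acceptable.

δ = min(3, 6ϵ)

Let ϵ > 0 be given. We seek δ > 0 such that 0 < |y − 6| < δ implies |3/y − (1/2)| < ϵ.
|3/y − (1/2)| = 3·|6 − y|/(6·|y|) = 3|y − 6|/(6|y|).
Restrict δ ≤ 3. Then |y − 6| < 3 gives |y| > 3, so 6|y| > 18.
Then |3/y − (1/2)| < 3|y − 6|/18, which is < ϵ when |y − 6| < 6ϵ.
Take δ = min(3, 6ϵ). Then 0 < |y − 6| < δ gives both |y − 6| < 3 and |y − 6| < 6ϵ, so |3/y − (1/2)| < ϵ.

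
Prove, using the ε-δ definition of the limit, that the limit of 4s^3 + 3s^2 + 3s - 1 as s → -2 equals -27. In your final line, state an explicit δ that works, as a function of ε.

Let ε > 0. We want δ > 0 such that 0 < |s + 2| < δ implies |(4s^3 + 3s^2 + 3s - 1) + 27| < ε.
(4s^3 + 3s^2 + 3s - 1) + 27 = 4s^3 + 3s^2 + 3s + 26 = (s + 2)(4s^2 - 5s + 13).
So |(4s^3 + 3s^2 + 3s - 1) + 27| = |s + 2|·|4s^2 - 5s + 13|.
Require δ ≤ 2. Then |s + 2| < 2 gives |s| < 4, and by the triangle inequality |4s^2 - 5s + 13| ≤ 4·4^2 + 5·4 + 13 = 97.
Hence |(4s^3 + 3s^2 + 3s - 1) + 27| ≤ 97|s + 2| < ε provided |s + 2| < ε/97.
Choosing δ = min(2, ε/97) ensures both conditions, hence |(4s^3 + 3s^2 + 3s - 1) + 27| < ε.

δ = min(2, ε/97)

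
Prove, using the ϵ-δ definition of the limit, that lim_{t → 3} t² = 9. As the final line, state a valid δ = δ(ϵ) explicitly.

δ = min(1, ϵ/7)

Let ϵ > 0. We seek δ > 0 with 0 < |t − 3| < δ ⇒ |t² − 9| < ϵ.
Factor: t² − 9 = (t − 3)(t + 3), so |t² − 9| = |t − 3|·|t + 3|.
Impose δ ≤ 1 so that |t| < 4; then |t + 3| ≤ 7.
Hence |t² − 9| ≤ 7|t − 3|, which is < ϵ once |t − 3| < ϵ/7.
Take δ = min(1, ϵ/7). If 0 < |t − 3| < δ then both bounds hold and |t² − 9| ≤ 7|t − 3| < 7·(ϵ/7) = ϵ.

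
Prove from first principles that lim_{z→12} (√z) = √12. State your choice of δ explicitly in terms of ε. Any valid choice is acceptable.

Let ε > 0 be given. We want δ > 0 such that 0 < |z − 12| < δ implies |√z − √12| < ε.
Rationalise: √z − √12 = (z − 12)/(√z + √12), so |√z − √12| = |z − 12|/(√z + √12).
Restrict δ ≤ 12 so that |z − 12| < 12 forces z > 0, and then √z + √12 > √12.
Hence |√z − √12| < |z − 12|/√12, which is < ε once |z − 12| < √12·ε.
Take δ = min(12, √12·ε). If 0 < |z − 12| < δ then z > 0 and |√z − √12| < |z − 12|/√12 < ε.

δ = min(12, √12·ε)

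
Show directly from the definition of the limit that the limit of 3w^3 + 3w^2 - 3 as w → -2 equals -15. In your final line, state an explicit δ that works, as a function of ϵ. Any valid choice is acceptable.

Suppose ϵ > 0. We want δ > 0 such that 0 < |w + 2| < δ implies |(3w^3 + 3w^2 - 3) + 15| < ϵ.
(3w^3 + 3w^2 - 3) + 15 = 3w^3 + 3w^2 + 12 = (w + 2)(3w^2 - 3w + 6).
So |(3w^3 + 3w^2 - 3) + 15| = |w + 2|·|3w^2 - 3w + 6|.
Require δ ≤ 1. Then |w + 2| < 1 gives |w| < 3, and by the triangle inequality |3w^2 - 3w + 6| ≤ 3·3^2 + 3·3 + 6 = 42.
Hence |(3w^3 + 3w^2 - 3) + 15| ≤ 42|w + 2| < ϵ provided |w + 2| < ϵ/42.
Choosing δ = min(1, ϵ/42) ensures both conditions, hence |(3w^3 + 3w^2 - 3) + 15| < ϵ.

δ = min(1, ϵ/42)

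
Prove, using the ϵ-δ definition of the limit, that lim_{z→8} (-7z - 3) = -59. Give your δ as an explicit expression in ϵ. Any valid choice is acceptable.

δ = ϵ/7

Suppose ϵ > 0. We need δ > 0 so that 0 < |z − 8| < δ implies |(-7z - 3) + 59| < ϵ.
Since (-7z - 3) + 59 = -7(z − 8), we have |(-7z - 3) + 59| = 7|z − 8|.
So 7|z − 8| < ϵ exactly when |z − 8| < ϵ/7.
Choosing δ = ϵ/7 gives |(-7z - 3) + 59| = 7|z − 8| < ϵ whenever |z − 8| < δ.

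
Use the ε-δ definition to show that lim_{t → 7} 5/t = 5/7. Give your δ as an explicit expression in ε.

Suppose ε > 0. We seek δ > 0 such that 0 < |t − 7| < δ implies |5/t − (5/7)| < ε.
|5/t − (5/7)| = 5·|7 − t|/(7·|t|) = 5|t − 7|/(7|t|).
Restrict δ ≤ 7/2. Then |t − 7| < 7/2 gives |t| > 7/2, so 7|t| > 49/2.
Then |5/t − (5/7)| < 5|t − 7|/(49/2), which is < ε when |t − 7| < (49/10)ε.
Take δ = min(7/2, (49/10)ε). Then 0 < |t − 7| < δ gives both |t − 7| < 7/2 and |t − 7| < (49/10)ε, so |5/t − (5/7)| < ε.

δ = min(7/2, (49/10)ε)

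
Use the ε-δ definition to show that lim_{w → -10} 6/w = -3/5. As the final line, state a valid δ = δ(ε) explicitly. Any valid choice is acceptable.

δ = min(5, (25/3)ε)

Let ε > 0. We seek δ > 0 such that 0 < |w + 10| < δ implies |6/w + 3/5| < ε.
|6/w + 3/5| = 6·|-10 − w|/(10·|w|) = 6|w + 10|/(10|w|).
Restrict δ ≤ 5. Then |w + 10| < 5 gives |w| > 5, so 10|w| > 50.
Then |6/w + 3/5| < 6|w + 10|/50, which is < ε when |w + 10| < (25/3)ε.
Take δ = min(5, (25/3)ε). Then 0 < |w + 10| < δ gives both |w + 10| < 5 and |w + 10| < (25/3)ε, so |6/w + 3/5| < ε.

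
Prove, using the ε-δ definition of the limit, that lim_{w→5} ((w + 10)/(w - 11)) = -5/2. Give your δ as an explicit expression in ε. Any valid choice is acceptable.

Suppose ε > 0. We want δ > 0 with 0 < |w − 5| < δ ⇒ |(w + 10)/(w - 11) + 5/2| < ε.
Combining over a common denominator, (w + 10)/(w - 11) + 5/2 = [(w + 10)·(-6) − 15·(w - 11)] / [(-6)·(w - 11)] = -21(w − 5) / ((-6)(w - 11)).
So |(w + 10)/(w - 11) + 5/2| = 21|w − 5| / (6·|w − 11|).
Require δ ≤ 3, so |w − 11| ≥ |-6| − |w − 5| > 6 − 3 = 3.
Hence |(w + 10)/(w - 11) + 5/2| < 21|w − 5|/(6·3) = (7/6)|w − 5|, which is < ε once |w − 5| < (6/7)ε.
Take δ = min(3, (6/7)ε). Then 0 < |w − 5| < δ forces both bounds, so |(w + 10)/(w - 11) + 5/2| < ε.

δ = min(3, (6/7)ε)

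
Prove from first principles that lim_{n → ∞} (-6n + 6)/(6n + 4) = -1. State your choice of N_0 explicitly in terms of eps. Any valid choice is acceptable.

Let eps > 0 be given. For n ≥ 1, |(-6n + 6)/(6n + 4) + 1| = |60|/(6(6n + 4)) = 60/(6(6n + 4)).
Since 6n + 4 ≥ 6n for n ≥ 1, this is ≤ 60/(6·6n) = (5/3)/n.
So |(-6n + 6)/(6n + 4) + 1| < eps whenever n > (5/3)/eps.
Take N_0 = (5/3)/eps. If n > N_0 then |(-6n + 6)/(6n + 4) + 1| ≤ (5/3)/n < eps.

N_0 = (5/3)/eps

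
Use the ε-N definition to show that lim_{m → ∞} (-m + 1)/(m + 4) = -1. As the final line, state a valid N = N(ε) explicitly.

Suppose ε > 0. For m ≥ 1, |(-m + 1)/(m + 4) + 1| = |5|/((m + 4)) = 5/((m + 4)).
Since m + 4 ≥ m for m ≥ 1, this is ≤ 5/(m) = 5/m.
So |(-m + 1)/(m + 4) + 1| < ε whenever m > 5/ε.
Take N = 5/ε. If m > N then |(-m + 1)/(m + 4) + 1| ≤ 5/m < ε.

N = 5/ε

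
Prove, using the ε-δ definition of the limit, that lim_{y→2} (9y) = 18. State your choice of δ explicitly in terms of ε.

δ = ε/9

Let ε > 0. We need δ > 0 so that 0 < |y − 2| < δ implies |(9y) − 18| < ε.
|(9y) − 18| = |9y - 18| = 9|y − 2|.
So 9|y − 2| < ε exactly when |y − 2| < ε/9.
Choosing δ = ε/9 gives |(9y) − 18| = 9|y − 2| < ε whenever |y − 2| < δ.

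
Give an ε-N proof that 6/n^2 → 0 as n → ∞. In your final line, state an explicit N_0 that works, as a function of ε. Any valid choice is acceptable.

N_0 = (6/ε)^{1/2}

Let ε > 0. For n ≥ 1, |6/n^2 − 0| = 6/n^2.
6/n^2 < ε ⇔ n^2 > 6/ε ⇔ n > (6/ε)^{1/2}.
Take N_0 = (6/ε)^{1/2}. Then n > N_0 implies 6/n^2 < ε.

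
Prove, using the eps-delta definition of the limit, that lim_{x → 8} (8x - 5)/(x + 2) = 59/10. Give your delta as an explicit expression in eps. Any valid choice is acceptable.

delta = min(5, (50/21)eps)

Let eps > 0 be given. We want delta > 0 with 0 < |x − 8| < delta ⇒ |(8x - 5)/(x + 2) − (59/10)| < eps.
Combining over a common denominator, (8x - 5)/(x + 2) − (59/10) = [(8x - 5)·10 − 59·(x + 2)] / [10·(x + 2)] = 21(x − 8) / (10(x + 2)).
So |(8x - 5)/(x + 2) − (59/10)| = 21|x − 8| / (10·|x + 2|).
Restrict delta ≤ 5. Then |x − 8| < 5 gives |x + 2| = |(x − 8) + 10| ≥ 10 − 5 = 5.
Hence |(8x - 5)/(x + 2) − (59/10)| < 21|x − 8|/(10·5) = (21/50)|x − 8|, which is < eps once |x − 8| < (50/21)eps.
Take delta = min(5, (50/21)eps). Then 0 < |x − 8| < delta forces both bounds, so |(8x - 5)/(x + 2) − (59/10)| < eps.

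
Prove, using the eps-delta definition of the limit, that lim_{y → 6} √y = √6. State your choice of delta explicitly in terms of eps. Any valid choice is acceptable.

delta = min(6, √6·eps)

Let eps > 0 be given. We want delta > 0 such that 0 < |y − 6| < delta implies |√y − √6| < eps.
Multiplying by the conjugate, |√y − √6| = |y − 6|/(√y + √6).
Restrict delta ≤ 6 so that |y − 6| < 6 forces y > 0, and then √y + √6 > √6.
Hence |√y − √6| < |y − 6|/√6, which is < eps once |y − 6| < √6·eps.
Take delta = min(6, √6·eps). If 0 < |y − 6| < delta then y > 0 and |√y − √6| < |y − 6|/√6 < eps.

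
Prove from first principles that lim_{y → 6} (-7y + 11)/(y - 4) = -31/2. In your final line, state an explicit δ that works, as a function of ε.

Fix ε > 0. We want δ > 0 with 0 < |y − 6| < δ ⇒ |(-7y + 11)/(y - 4) + 31/2| < ε.
Combining over a common denominator, (-7y + 11)/(y - 4) + 31/2 = [(-7y + 11)·2 − (-31)·(y - 4)] / [2·(y - 4)] = 17(y − 6) / (2(y - 4)).
So |(-7y + 11)/(y - 4) + 31/2| = 17|y − 6| / (2·|y − 4|).
Require δ ≤ 1, so |y − 4| ≥ |2| − |y − 6| > 2 − 1 = 1.
Hence |(-7y + 11)/(y - 4) + 31/2| < 17|y − 6|/(2·1) = (17/2)|y − 6|, which is < ε once |y − 6| < (2/17)ε.
Take δ = min(1, (2/17)ε). Then 0 < |y − 6| < δ forces both bounds, so |(-7y + 11)/(y - 4) + 31/2| < ε.

δ = min(1, (2/17)ε)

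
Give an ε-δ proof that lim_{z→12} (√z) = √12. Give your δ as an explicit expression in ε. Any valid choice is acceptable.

Let ε > 0 be given. We want δ > 0 such that 0 < |z − 12| < δ implies |√z − √12| < ε.
Multiplying by the conjugate, |√z − √12| = |z − 12|/(√z + √12).
Restrict δ ≤ 12 so that |z − 12| < 12 forces z > 0, and then √z + √12 > √12.
Hence |√z − √12| < |z − 12|/√12, which is < ε once |z − 12| < √12·ε.
Take δ = min(12, √12·ε). If 0 < |z − 12| < δ then z > 0 and |√z − √12| < |z − 12|/√12 < ε.

δ = min(12, √12·ε)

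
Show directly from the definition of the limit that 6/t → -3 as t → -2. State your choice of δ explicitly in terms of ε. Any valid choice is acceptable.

δ = min(1, (1/3)ε)

Suppose ε > 0. We seek δ > 0 such that 0 < |t + 2| < δ implies |6/t + 3| < ε.
|6/t + 3| = 6·|-2 − t|/(2·|t|) = 6|t + 2|/(2|t|).
Require δ ≤ 1 so that |t| > 2 − 1 = 1, hence 2|t| > 2.
Then |6/t + 3| < 6|t + 2|/2, which is < ε when |t + 2| < (1/3)ε.
Take δ = min(1, (1/3)ε). Then 0 < |t + 2| < δ gives both |t + 2| < 1 and |t + 2| < (1/3)ε, so |6/t + 3| < ε.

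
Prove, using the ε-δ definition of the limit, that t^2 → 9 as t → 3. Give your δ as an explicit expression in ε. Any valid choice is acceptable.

δ = min(2, ε/8)

Let ε > 0 be given. We seek δ > 0 with 0 < |t − 3| < δ ⇒ |t^2 − 9| < ε.
Factor: t^2 − 9 = (t − 3)(t + 3), so |t^2 − 9| = |t − 3|·|t + 3|.
Impose δ ≤ 2 so that |t| < 5; then |t + 3| ≤ 8.
Hence |t^2 − 9| ≤ 8|t − 3|, which is < ε once |t − 3| < ε/8.
Take δ = min(2, ε/8). If 0 < |t − 3| < δ then both bounds hold and |t^2 − 9| ≤ 8|t − 3| < 8·(ε/8) = ε.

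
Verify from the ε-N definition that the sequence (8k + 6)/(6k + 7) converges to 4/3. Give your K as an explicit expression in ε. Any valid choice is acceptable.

K = (5/9)/ε

Fix ε > 0. For k ≥ 1, |(8k + 6)/(6k + 7) − (4/3)| = |-20|/(6(6k + 7)) = 20/(6(6k + 7)).
Since 6k + 7 ≥ 6k for k ≥ 1, this is ≤ 20/(6·6k) = (5/9)/k.
So |(8k + 6)/(6k + 7) − (4/3)| < ε whenever k > (5/9)/ε.
Take K = (5/9)/ε. If k > K then |(8k + 6)/(6k + 7) − (4/3)| ≤ (5/9)/k < ε.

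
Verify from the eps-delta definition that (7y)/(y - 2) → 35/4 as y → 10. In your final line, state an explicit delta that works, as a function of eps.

Let eps > 0. We want delta > 0 with 0 < |y − 10| < delta ⇒ |(7y)/(y - 2) − (35/4)| < eps.
Combining over a common denominator, (7y)/(y - 2) − (35/4) = [(7y)·8 − 70·(y - 2)] / [8·(y - 2)] = -14(y − 10) / (8(y - 2)).
So |(7y)/(y - 2) − (35/4)| = 14|y − 10| / (8·|y − 2|).
Require delta ≤ 4, so |y − 2| ≥ |8| − |y − 10| > 8 − 4 = 4.
Hence |(7y)/(y - 2) − (35/4)| < 14|y − 10|/(8·4) = (7/16)|y − 10|, which is < eps once |y − 10| < (16/7)eps.
Take delta = min(4, (16/7)eps). Then 0 < |y − 10| < delta forces both bounds, so |(7y)/(y - 2) − (35/4)| < eps.

delta = min(4, (16/7)eps)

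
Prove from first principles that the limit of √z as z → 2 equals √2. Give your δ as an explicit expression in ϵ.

δ = min(2, √2·ϵ)

Let ϵ > 0 be given. We want δ > 0 such that 0 < |z − 2| < δ implies |√z − √2| < ϵ.
Multiplying by the conjugate, |√z − √2| = |z − 2|/(√z + √2).
Restrict δ ≤ 2 so that |z − 2| < 2 forces z > 0, and then √z + √2 > √2.
Hence |√z − √2| < |z − 2|/√2, which is < ϵ once |z − 2| < √2·ϵ.
Take δ = min(2, √2·ϵ). If 0 < |z − 2| < δ then z > 0 and |√z − √2| < |z − 2|/√2 < ϵ.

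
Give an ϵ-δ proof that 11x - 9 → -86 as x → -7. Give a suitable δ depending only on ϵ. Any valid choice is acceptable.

Let ϵ > 0 be given. We need δ > 0 so that 0 < |x + 7| < δ implies |(11x - 9) + 86| < ϵ.
|(11x - 9) + 86| = |11x + 77| = 11|x + 7|.
Thus it suffices that |x + 7| < ϵ/11.
Choosing δ = ϵ/11 gives |(11x - 9) + 86| = 11|x + 7| < ϵ whenever |x + 7| < δ.

δ = ϵ/11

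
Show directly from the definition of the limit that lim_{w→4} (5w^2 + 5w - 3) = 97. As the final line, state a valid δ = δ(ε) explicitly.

Fix ε > 0. We want δ > 0 such that 0 < |w − 4| < δ implies |(5w^2 + 5w - 3) − 97| < ε.
(5w^2 + 5w - 3) − 97 = 5w^2 + 5w - 100 = (w − 4)(5w + 25).
So |(5w^2 + 5w - 3) − 97| = |w − 4|·|5w + 25|.
Assume first that |w − 4| < 1, so |w| < 5. Then |5w + 25| ≤ 5·5 + 25 = 50.
Hence |(5w^2 + 5w - 3) − 97| ≤ 50|w − 4| < ε provided |w − 4| < ε/50.
Take δ = min(1, ε/50). Then 0 < |w − 4| < δ gives both |w − 4| < 1 and |w − 4| < ε/50, so |(5w^2 + 5w - 3) − 97| < ε.

δ = min(1, ε/50)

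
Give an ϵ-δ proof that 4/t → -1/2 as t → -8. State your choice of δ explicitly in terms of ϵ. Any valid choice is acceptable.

δ = min(4, 8ϵ)

Suppose ϵ > 0. We seek δ > 0 such that 0 < |t + 8| < δ implies |4/t + 1/2| < ϵ.
|4/t + 1/2| = 4·|-8 − t|/(8·|t|) = 4|t + 8|/(8|t|).
Require δ ≤ 4 so that |t| > 8 − 4 = 4, hence 8|t| > 32.
Then |4/t + 1/2| < 4|t + 8|/32, which is < ϵ when |t + 8| < 8ϵ.
Take δ = min(4, 8ϵ). Then 0 < |t + 8| < δ gives both |t + 8| < 4 and |t + 8| < 8ϵ, so |4/t + 1/2| < ϵ.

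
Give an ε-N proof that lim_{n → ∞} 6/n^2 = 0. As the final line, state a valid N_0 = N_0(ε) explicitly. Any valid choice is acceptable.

Let ε > 0 be given. For n ≥ 1, |6/n^2 − 0| = 6/n^2.
6/n^2 < ε ⇔ n^2 > 6/ε ⇔ n > (6/ε)^{1/2}.
Take N_0 = (6/ε)^{1/2}. Then n > N_0 implies 6/n^2 < ε.

N_0 = (6/ε)^{1/2}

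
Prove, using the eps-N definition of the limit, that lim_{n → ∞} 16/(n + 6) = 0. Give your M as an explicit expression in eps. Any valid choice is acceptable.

Let eps > 0. For n ≥ 1, |16/(n + 6) − 0| = 16/(n + 6) ≤ 16/n.
We need 16/n < eps, i.e. n > 16/eps.
Take M = 16/eps. If n > M then |16/(n + 6)| ≤ 16/n < eps.

M = 16/eps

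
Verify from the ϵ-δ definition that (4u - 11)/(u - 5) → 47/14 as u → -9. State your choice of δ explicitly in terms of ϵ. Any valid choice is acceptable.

Suppose ϵ > 0. We want δ > 0 with 0 < |u + 9| < δ ⇒ |(4u - 11)/(u - 5) − (47/14)| < ϵ.
Combining over a common denominator, (4u - 11)/(u - 5) − (47/14) = [(4u - 11)·(-14) − (-47)·(u - 5)] / [(-14)·(u - 5)] = -9(u + 9) / ((-14)(u - 5)).
So |(4u - 11)/(u - 5) − (47/14)| = 9|u + 9| / (14·|u − 5|).
Restrict δ ≤ 7. Then |u + 9| < 7 gives |u − 5| = |(u + 9) + (-14)| ≥ 14 − 7 = 7.
Hence |(4u - 11)/(u - 5) − (47/14)| < 9|u + 9|/(14·7) = (9/98)|u + 9|, which is < ϵ once |u + 9| < (98/9)ϵ.
Take δ = min(7, (98/9)ϵ). Then 0 < |u + 9| < δ forces both bounds, so |(4u - 11)/(u - 5) − (47/14)| < ϵ.

δ = min(7, (98/9)ϵ)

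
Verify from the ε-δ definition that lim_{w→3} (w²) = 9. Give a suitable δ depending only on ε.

δ = min(1, ε/7)

Suppose ε > 0. We seek δ > 0 with 0 < |w − 3| < δ ⇒ |w² − 9| < ε.
Factor: w² − 9 = (w − 3)(w + 3), so |w² − 9| = |w − 3|·|w + 3|.
Restrict δ ≤ 1. Then |w − 3| < 1 gives |w| < 4, so by the triangle inequality |w + 3| ≤ 4 + 3 = 7.
Hence |w² − 9| ≤ 7|w − 3|, which is < ε once |w − 3| < ε/7.
Take δ = min(1, ε/7). If 0 < |w − 3| < δ then both bounds hold and |w² − 9| ≤ 7|w − 3| < 7·(ε/7) = ε.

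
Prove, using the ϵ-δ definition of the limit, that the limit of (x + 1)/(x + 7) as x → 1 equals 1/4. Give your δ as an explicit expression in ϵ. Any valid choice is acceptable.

δ = min(4, (16/3)ϵ)

Let ϵ > 0 be given. We want δ > 0 with 0 < |x − 1| < δ ⇒ |(x + 1)/(x + 7) − (1/4)| < ϵ.
Combining over a common denominator, (x + 1)/(x + 7) − (1/4) = [(x + 1)·8 − 2·(x + 7)] / [8·(x + 7)] = 6(x − 1) / (8(x + 7)).
So |(x + 1)/(x + 7) − (1/4)| = 6|x − 1| / (8·|x + 7|).
Require δ ≤ 4, so |x + 7| ≥ |8| − |x − 1| > 8 − 4 = 4.
Hence |(x + 1)/(x + 7) − (1/4)| < 6|x − 1|/(8·4) = (3/16)|x − 1|, which is < ϵ once |x − 1| < (16/3)ϵ.
Take δ = min(4, (16/3)ϵ). Then 0 < |x − 1| < δ forces both bounds, so |(x + 1)/(x + 7) − (1/4)| < ϵ.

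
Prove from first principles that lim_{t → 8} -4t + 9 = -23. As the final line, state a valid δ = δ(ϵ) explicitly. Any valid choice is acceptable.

δ = ϵ/4

Let ϵ > 0. We need δ > 0 so that 0 < |t − 8| < δ implies |(-4t + 9) + 23| < ϵ.
|(-4t + 9) + 23| = |-4t + 32| = 4|t − 8|.
Thus it suffices that |t − 8| < ϵ/4.
Take δ = ϵ/4. If 0 < |t − 8| < δ then |(-4t + 9) + 23| = 4|t − 8| < 4·(ϵ/4) = ϵ.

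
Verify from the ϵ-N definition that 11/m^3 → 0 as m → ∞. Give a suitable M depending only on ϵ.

M = (11/ϵ)^{1/3}

Suppose ϵ > 0. For m ≥ 1, |11/m^3 − 0| = 11/m^3.
11/m^3 < ϵ ⇔ m^3 > 11/ϵ ⇔ m > (11/ϵ)^{1/3}.
Take M = (11/ϵ)^{1/3}. Then m > M implies 11/m^3 < ϵ.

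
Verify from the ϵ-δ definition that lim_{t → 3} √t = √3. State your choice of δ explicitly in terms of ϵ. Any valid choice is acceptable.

Fix ϵ > 0. We want δ > 0 such that 0 < |t − 3| < δ implies |√t − √3| < ϵ.
Multiplying by the conjugate, |√t − √3| = |t − 3|/(√t + √3).
Restrict δ ≤ 3 so that |t − 3| < 3 forces t > 0, and then √t + √3 > √3.
Hence |√t − √3| < |t − 3|/√3, which is < ϵ once |t − 3| < √3·ϵ.
Take δ = min(3, √3·ϵ). If 0 < |t − 3| < δ then t > 0 and |√t − √3| < |t − 3|/√3 < ϵ.

δ = min(3, √3·ϵ)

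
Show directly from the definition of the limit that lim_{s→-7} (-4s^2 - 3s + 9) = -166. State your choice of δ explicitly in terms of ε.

Let ε > 0. We want δ > 0 such that 0 < |s + 7| < δ implies |(-4s^2 - 3s + 9) + 166| < ε.
(-4s^2 - 3s + 9) + 166 = -4s^2 - 3s + 175 = (s + 7)(-4s + 25).
So |(-4s^2 - 3s + 9) + 166| = |s + 7|·|-4s + 25|.
Require δ ≤ 1. Then |s + 7| < 1 gives |s| < 8, and by the triangle inequality |-4s + 25| ≤ 4·8 + 25 = 57.
Hence |(-4s^2 - 3s + 9) + 166| ≤ 57|s + 7| < ε provided |s + 7| < ε/57.
Choosing δ = min(1, ε/57) ensures both conditions, hence |(-4s^2 - 3s + 9) + 166| < ε.

δ = min(1, ε/57)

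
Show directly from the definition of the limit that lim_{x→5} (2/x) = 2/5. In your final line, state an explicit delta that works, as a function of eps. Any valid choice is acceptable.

Let eps > 0 be given. We seek delta > 0 such that 0 < |x − 5| < delta implies |2/x − (2/5)| < eps.
|2/x − (2/5)| = 2·|5 − x|/(5·|x|) = 2|x − 5|/(5|x|).
Restrict delta ≤ 5/2. Then |x − 5| < 5/2 gives |x| > 5/2, so 5|x| > 25/2.
Then |2/x − (2/5)| < 2|x − 5|/(25/2), which is < eps when |x − 5| < (25/4)eps.
Take delta = min(5/2, (25/4)eps). Then 0 < |x − 5| < delta gives both |x − 5| < 5/2 and |x − 5| < (25/4)eps, so |2/x − (2/5)| < eps.

delta = min(5/2, (25/4)eps)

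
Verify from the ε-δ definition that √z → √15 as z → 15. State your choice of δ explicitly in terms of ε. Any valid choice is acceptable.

Let ε > 0. We want δ > 0 such that 0 < |z − 15| < δ implies |√z − √15| < ε.
Rationalise: √z − √15 = (z − 15)/(√z + √15), so |√z − √15| = |z − 15|/(√z + √15).
Restrict δ ≤ 15 so that |z − 15| < 15 forces z > 0, and then √z + √15 > √15.
Hence |√z − √15| < |z − 15|/√15, which is < ε once |z − 15| < √15·ε.
Take δ = min(15, √15·ε). If 0 < |z − 15| < δ then z > 0 and |√z − √15| < |z − 15|/√15 < ε.

δ = min(15, √15·ε)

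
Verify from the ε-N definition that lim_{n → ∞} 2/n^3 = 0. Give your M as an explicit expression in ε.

M = (2/ε)^{1/3}

Fix ε > 0. For n ≥ 1, |2/n^3 − 0| = 2/n^3.
2/n^3 < ε ⇔ n^3 > 2/ε ⇔ n > (2/ε)^{1/3}.
Take M = (2/ε)^{1/3}. Then n > M implies 2/n^3 < ε.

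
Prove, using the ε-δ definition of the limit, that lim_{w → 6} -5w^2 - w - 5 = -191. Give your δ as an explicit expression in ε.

δ = min(1, ε/66)

Let ε > 0 be given. We want δ > 0 such that 0 < |w − 6| < δ implies |(-5w^2 - w - 5) + 191| < ε.
(-5w^2 - w - 5) + 191 = -5w^2 - w + 186 = (w − 6)(-5w - 31).
So |(-5w^2 - w - 5) + 191| = |w − 6|·|-5w - 31|.
Assume first that |w − 6| < 1, so |w| < 7. Then |-5w - 31| ≤ 5·7 + 31 = 66.
Hence |(-5w^2 - w - 5) + 191| ≤ 66|w − 6| < ε provided |w − 6| < ε/66.
Choosing δ = min(1, ε/66) ensures both conditions, hence |(-5w^2 - w - 5) + 191| < ε.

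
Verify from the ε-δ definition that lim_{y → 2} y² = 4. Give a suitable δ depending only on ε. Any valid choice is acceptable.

δ = min(1, ε/5)

Let ε > 0 be given. We seek δ > 0 with 0 < |y − 2| < δ ⇒ |y² − 4| < ε.
Factor: y² − 4 = (y − 2)(y + 2), so |y² − 4| = |y − 2|·|y + 2|.
Impose δ ≤ 1 so that |y| < 3; then |y + 2| ≤ 5.
Hence |y² − 4| ≤ 5|y − 2|, which is < ε once |y − 2| < ε/5.
Take δ = min(1, ε/5). If 0 < |y − 2| < δ then both bounds hold and |y² − 4| ≤ 5|y − 2| < 5·(ε/5) = ε.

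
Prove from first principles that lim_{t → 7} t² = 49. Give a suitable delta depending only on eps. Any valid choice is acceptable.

delta = min(1, eps/15)

Suppose eps > 0. We seek delta > 0 with 0 < |t − 7| < delta ⇒ |t² − 49| < eps.
Factor: t² − 49 = (t − 7)(t + 7), so |t² − 49| = |t − 7|·|t + 7|.
Impose delta ≤ 1 so that |t| < 8; then |t + 7| ≤ 15.
Hence |t² − 49| ≤ 15|t − 7|, which is < eps once |t − 7| < eps/15.
Take delta = min(1, eps/15). If 0 < |t − 7| < delta then both bounds hold and |t² − 49| ≤ 15|t − 7| < 15·(eps/15) = eps.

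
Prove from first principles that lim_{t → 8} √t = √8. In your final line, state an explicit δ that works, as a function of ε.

Let ε > 0. We want δ > 0 such that 0 < |t − 8| < δ implies |√t − √8| < ε.
Multiplying by the conjugate, |√t − √8| = |t − 8|/(√t + √8).
Restrict δ ≤ 8 so that |t − 8| < 8 forces t > 0, and then √t + √8 > √8.
Hence |√t − √8| < |t − 8|/√8, which is < ε once |t − 8| < √8·ε.
Take δ = min(8, √8·ε). If 0 < |t − 8| < δ then t > 0 and |√t − √8| < |t − 8|/√8 < ε.

δ = min(8, √8·ε)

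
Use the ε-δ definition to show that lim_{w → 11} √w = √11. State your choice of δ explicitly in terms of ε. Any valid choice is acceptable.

Let ε > 0 be given. We want δ > 0 such that 0 < |w − 11| < δ implies |√w − √11| < ε.
Rationalise: √w − √11 = (w − 11)/(√w + √11), so |√w − √11| = |w − 11|/(√w + √11).
Restrict δ ≤ 11 so that |w − 11| < 11 forces w > 0, and then √w + √11 > √11.
Hence |√w − √11| < |w − 11|/√11, which is < ε once |w − 11| < √11·ε.
Take δ = min(11, √11·ε). If 0 < |w − 11| < δ then w > 0 and |√w − √11| < |w − 11|/√11 < ε.

δ = min(11, √11·ε)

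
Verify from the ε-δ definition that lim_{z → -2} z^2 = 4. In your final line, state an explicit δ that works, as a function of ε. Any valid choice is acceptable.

δ = min(2, ε/6)

Let ε > 0. We seek δ > 0 with 0 < |z + 2| < δ ⇒ |z^2 − 4| < ε.
Factor: z^2 − 4 = (z + 2)(z - 2), so |z^2 − 4| = |z + 2|·|z - 2|.
Restrict δ ≤ 2. Then |z + 2| < 2 gives |z| < 4, so by the triangle inequality |z - 2| ≤ 4 + 2 = 6.
Hence |z^2 − 4| ≤ 6|z + 2|, which is < ε once |z + 2| < ε/6.
Take δ = min(2, ε/6). If 0 < |z + 2| < δ then both bounds hold and |z^2 − 4| ≤ 6|z + 2| < 6·(ε/6) = ε.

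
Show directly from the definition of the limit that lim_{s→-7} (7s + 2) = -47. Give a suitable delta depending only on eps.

delta = eps/7

Let eps > 0 be given. We need delta > 0 so that 0 < |s + 7| < delta implies |(7s + 2) + 47| < eps.
|(7s + 2) + 47| = |7s + 49| = 7|s + 7|.
Thus it suffices that |s + 7| < eps/7.
Take delta = eps/7. If 0 < |s + 7| < delta then |(7s + 2) + 47| = 7|s + 7| < 7·(eps/7) = eps.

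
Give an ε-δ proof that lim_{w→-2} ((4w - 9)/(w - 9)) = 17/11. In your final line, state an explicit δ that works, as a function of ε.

Suppose ε > 0. We want δ > 0 with 0 < |w + 2| < δ ⇒ |(4w - 9)/(w - 9) − (17/11)| < ε.
Combining over a common denominator, (4w - 9)/(w - 9) − (17/11) = [(4w - 9)·(-11) − (-17)·(w - 9)] / [(-11)·(w - 9)] = -27(w + 2) / ((-11)(w - 9)).
So |(4w - 9)/(w - 9) − (17/11)| = 27|w + 2| / (11·|w − 9|).
Require δ ≤ 11/2, so |w − 9| ≥ |-11| − |w + 2| > 11 − 11/2 = 11/2.
Hence |(4w - 9)/(w - 9) − (17/11)| < 27|w + 2|/(11·(11/2)) = (54/121)|w + 2|, which is < ε once |w + 2| < (121/54)ε.
Take δ = min(11/2, (121/54)ε). Then 0 < |w + 2| < δ forces both bounds, so |(4w - 9)/(w - 9) − (17/11)| < ε.

δ = min(11/2, (121/54)ε)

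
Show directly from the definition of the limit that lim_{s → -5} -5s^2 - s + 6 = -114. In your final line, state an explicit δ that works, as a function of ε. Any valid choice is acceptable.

Let ε > 0. We want δ > 0 such that 0 < |s + 5| < δ implies |(-5s^2 - s + 6) + 114| < ε.
(-5s^2 - s + 6) + 114 = -5s^2 - s + 120 = (s + 5)(-5s + 24).
So |(-5s^2 - s + 6) + 114| = |s + 5|·|-5s + 24|.
Assume first that |s + 5| < 1, so |s| < 6. Then |-5s + 24| ≤ 5·6 + 24 = 54.
Hence |(-5s^2 - s + 6) + 114| ≤ 54|s + 5| < ε provided |s + 5| < ε/54.
Choosing δ = min(1, ε/54) ensures both conditions, hence |(-5s^2 - s + 6) + 114| < ε.

δ = min(1, ε/54)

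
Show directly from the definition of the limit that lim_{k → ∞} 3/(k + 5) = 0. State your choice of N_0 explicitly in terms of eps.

Let eps > 0 be given. For k ≥ 1, |3/(k + 5) − 0| = 3/(k + 5) ≤ 3/k.
We need 3/k < eps, i.e. k > 3/eps.
Take N_0 = 3/eps. If k > N_0 then |3/(k + 5)| ≤ 3/k < eps.

N_0 = 3/eps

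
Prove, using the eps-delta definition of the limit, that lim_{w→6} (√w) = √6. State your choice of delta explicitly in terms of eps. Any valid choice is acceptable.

Suppose eps > 0. We want delta > 0 such that 0 < |w − 6| < delta implies |√w − √6| < eps.
Multiplying by the conjugate, |√w − √6| = |w − 6|/(√w + √6).
Restrict delta ≤ 6 so that |w − 6| < 6 forces w > 0, and then √w + √6 > √6.
Hence |√w − √6| < |w − 6|/√6, which is < eps once |w − 6| < √6·eps.
Take delta = min(6, √6·eps). If 0 < |w − 6| < delta then w > 0 and |√w − √6| < |w − 6|/√6 < eps.

delta = min(6, √6·eps)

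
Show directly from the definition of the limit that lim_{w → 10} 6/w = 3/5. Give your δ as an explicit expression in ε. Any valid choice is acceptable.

δ = min(5, (25/3)ε)

Fix ε > 0. We seek δ > 0 such that 0 < |w − 10| < δ implies |6/w − (3/5)| < ε.
|6/w − (3/5)| = 6·|10 − w|/(10·|w|) = 6|w − 10|/(10|w|).
Restrict δ ≤ 5. Then |w − 10| < 5 gives |w| > 5, so 10|w| > 50.
Then |6/w − (3/5)| < 6|w − 10|/50, which is < ε when |w − 10| < (25/3)ε.
Take δ = min(5, (25/3)ε). Then 0 < |w − 10| < δ gives both |w − 10| < 5 and |w − 10| < (25/3)ε, so |6/w − (3/5)| < ε.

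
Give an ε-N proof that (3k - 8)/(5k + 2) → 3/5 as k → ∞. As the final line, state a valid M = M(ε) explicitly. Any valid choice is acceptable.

Suppose ε > 0. For k ≥ 1, |(3k - 8)/(5k + 2) − (3/5)| = |-46|/(5(5k + 2)) = 46/(5(5k + 2)).
Since 5k + 2 ≥ 5k for k ≥ 1, this is ≤ 46/(5·5k) = (46/25)/k.
So |(3k - 8)/(5k + 2) − (3/5)| < ε whenever k > (46/25)/ε.
Take M = (46/25)/ε. If k > M then |(3k - 8)/(5k + 2) − (3/5)| ≤ (46/25)/k < ε.

M = (46/25)/ε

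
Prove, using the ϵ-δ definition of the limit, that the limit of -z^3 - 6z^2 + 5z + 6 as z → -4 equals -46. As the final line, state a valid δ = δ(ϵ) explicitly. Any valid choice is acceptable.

δ = min(1, ϵ/48)

Let ϵ > 0 be given. We want δ > 0 such that 0 < |z + 4| < δ implies |(-z^3 - 6z^2 + 5z + 6) + 46| < ϵ.
(-z^3 - 6z^2 + 5z + 6) + 46 = -z^3 - 6z^2 + 5z + 52 = (z + 4)(-z^2 - 2z + 13).
So |(-z^3 - 6z^2 + 5z + 6) + 46| = |z + 4|·|-z^2 - 2z + 13|.
Assume first that |z + 4| < 1, so |z| < 5. Then |-z^2 - 2z + 13| ≤ 5^2 + 2·5 + 13 = 48.
Hence |(-z^3 - 6z^2 + 5z + 6) + 46| ≤ 48|z + 4| < ϵ provided |z + 4| < ϵ/48.
Choosing δ = min(1, ϵ/48) ensures both conditions, hence |(-z^3 - 6z^2 + 5z + 6) + 46| < ϵ.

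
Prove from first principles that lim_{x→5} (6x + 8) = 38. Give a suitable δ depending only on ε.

Let ε > 0 be given. We need δ > 0 so that 0 < |x − 5| < δ implies |(6x + 8) − 38| < ε.
Since (6x + 8) − 38 = 6(x − 5), we have |(6x + 8) − 38| = 6|x − 5|.
Thus it suffices that |x − 5| < ε/6.
Take δ = ε/6. If 0 < |x − 5| < δ then |(6x + 8) − 38| = 6|x − 5| < 6·(ε/6) = ε.

δ = ε/6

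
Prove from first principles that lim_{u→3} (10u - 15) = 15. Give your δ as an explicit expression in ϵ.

Suppose ϵ > 0. We need δ > 0 so that 0 < |u − 3| < δ implies |(10u - 15) − 15| < ϵ.
|(10u - 15) − 15| = |10u - 30| = 10|u − 3|.
So 10|u − 3| < ϵ exactly when |u − 3| < ϵ/10.
Choosing δ = ϵ/10 gives |(10u - 15) − 15| = 10|u − 3| < ϵ whenever |u − 3| < δ.

δ = ϵ/10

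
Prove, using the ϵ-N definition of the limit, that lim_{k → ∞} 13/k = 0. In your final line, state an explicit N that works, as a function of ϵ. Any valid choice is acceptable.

Let ϵ > 0. For k ≥ 1, |13/k − 0| = 13/(k) ≤ 13/k.
We need 13/k < ϵ, i.e. k > 13/ϵ.
Take N = 13/ϵ. If k > N then |13/k| ≤ 13/k < ϵ.

N = 13/ϵ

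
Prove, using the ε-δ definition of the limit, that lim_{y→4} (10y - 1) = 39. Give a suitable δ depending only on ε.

δ = ε/10

Fix ε > 0. We need δ > 0 so that 0 < |y − 4| < δ implies |(10y - 1) − 39| < ε.
Since (10y - 1) − 39 = 10(y − 4), we have |(10y - 1) − 39| = 10|y − 4|.
So 10|y − 4| < ε exactly when |y − 4| < ε/10.
Choosing δ = ε/10 gives |(10y - 1) − 39| = 10|y − 4| < ε whenever |y − 4| < δ.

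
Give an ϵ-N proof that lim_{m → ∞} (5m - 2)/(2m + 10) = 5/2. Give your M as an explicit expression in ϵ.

Let ϵ > 0 be given. For m ≥ 1, |(5m - 2)/(2m + 10) − (5/2)| = |-54|/(2(2m + 10)) = 54/(2(2m + 10)).
Since 2m + 10 ≥ 2m for m ≥ 1, this is ≤ 54/(2·2m) = (27/2)/m.
So |(5m - 2)/(2m + 10) − (5/2)| < ϵ whenever m > (27/2)/ϵ.
Take M = (27/2)/ϵ. If m > M then |(5m - 2)/(2m + 10) − (5/2)| ≤ (27/2)/m < ϵ.

M = (27/2)/ϵ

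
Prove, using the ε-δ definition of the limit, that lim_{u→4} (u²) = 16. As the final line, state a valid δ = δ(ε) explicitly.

δ = min(1, ε/9)

Let ε > 0 be given. We seek δ > 0 with 0 < |u − 4| < δ ⇒ |u² − 16| < ε.
Factor: u² − 16 = (u − 4)(u + 4), so |u² − 16| = |u − 4|·|u + 4|.
Restrict δ ≤ 1. Then |u − 4| < 1 gives |u| < 5, so by the triangle inequality |u + 4| ≤ 5 + 4 = 9.
Hence |u² − 16| ≤ 9|u − 4|, which is < ε once |u − 4| < ε/9.
Take δ = min(1, ε/9). If 0 < |u − 4| < δ then both bounds hold and |u² − 16| ≤ 9|u − 4| < 9·(ε/9) = ε.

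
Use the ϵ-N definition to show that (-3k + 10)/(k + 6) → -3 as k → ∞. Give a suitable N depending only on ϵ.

Suppose ϵ > 0. For k ≥ 1, |(-3k + 10)/(k + 6) + 3| = |28|/((k + 6)) = 28/((k + 6)).
Since k + 6 ≥ k for k ≥ 1, this is ≤ 28/(k) = 28/k.
So |(-3k + 10)/(k + 6) + 3| < ϵ whenever k > 28/ϵ.
Take N = 28/ϵ. If k > N then |(-3k + 10)/(k + 6) + 3| ≤ 28/k < ϵ.

N = 28/ϵ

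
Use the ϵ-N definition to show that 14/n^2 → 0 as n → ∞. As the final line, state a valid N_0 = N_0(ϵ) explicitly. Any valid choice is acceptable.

N_0 = (14/ϵ)^{1/2}

Suppose ϵ > 0. For n ≥ 1, |14/n^2 − 0| = 14/n^2.
14/n^2 < ϵ ⇔ n^2 > 14/ϵ ⇔ n > (14/ϵ)^{1/2}.
Take N_0 = (14/ϵ)^{1/2}. Then n > N_0 implies 14/n^2 < ϵ.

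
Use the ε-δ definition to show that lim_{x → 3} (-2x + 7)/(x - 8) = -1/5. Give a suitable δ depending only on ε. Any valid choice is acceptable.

δ = min(5/2, (25/18)ε)

Let ε > 0. We want δ > 0 with 0 < |x − 3| < δ ⇒ |(-2x + 7)/(x - 8) + 1/5| < ε.
Combining over a common denominator, (-2x + 7)/(x - 8) + 1/5 = [(-2x + 7)·(-5) − 1·(x - 8)] / [(-5)·(x - 8)] = 9(x − 3) / ((-5)(x - 8)).
So |(-2x + 7)/(x - 8) + 1/5| = 9|x − 3| / (5·|x − 8|).
Require δ ≤ 5/2, so |x − 8| ≥ |-5| − |x − 3| > 5 − 5/2 = 5/2.
Hence |(-2x + 7)/(x - 8) + 1/5| < 9|x − 3|/(5·(5/2)) = (18/25)|x − 3|, which is < ε once |x − 3| < (25/18)ε.
Take δ = min(5/2, (25/18)ε). Then 0 < |x − 3| < δ forces both bounds, so |(-2x + 7)/(x - 8) + 1/5| < ε.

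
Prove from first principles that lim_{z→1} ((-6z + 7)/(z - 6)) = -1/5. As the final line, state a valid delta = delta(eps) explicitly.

delta = min(5/2, (25/58)eps)

Let eps > 0. We want delta > 0 with 0 < |z − 1| < delta ⇒ |(-6z + 7)/(z - 6) + 1/5| < eps.
Combining over a common denominator, (-6z + 7)/(z - 6) + 1/5 = [(-6z + 7)·(-5) − 1·(z - 6)] / [(-5)·(z - 6)] = 29(z − 1) / ((-5)(z - 6)).
So |(-6z + 7)/(z - 6) + 1/5| = 29|z − 1| / (5·|z − 6|).
Require delta ≤ 5/2, so |z − 6| ≥ |-5| − |z − 1| > 5 − 5/2 = 5/2.
Hence |(-6z + 7)/(z - 6) + 1/5| < 29|z − 1|/(5·(5/2)) = (58/25)|z − 1|, which is < eps once |z − 1| < (25/58)eps.
Take delta = min(5/2, (25/58)eps). Then 0 < |z − 1| < delta forces both bounds, so |(-6z + 7)/(z - 6) + 1/5| < eps.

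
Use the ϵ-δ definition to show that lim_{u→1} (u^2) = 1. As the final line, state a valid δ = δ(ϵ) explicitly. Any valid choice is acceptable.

Fix ϵ > 0. We seek δ > 0 with 0 < |u − 1| < δ ⇒ |u^2 − 1| < ϵ.
Factor: u^2 − 1 = (u − 1)(u + 1), so |u^2 − 1| = |u − 1|·|u + 1|.
Restrict δ ≤ 1. Then |u − 1| < 1 gives |u| < 2, so by the triangle inequality |u + 1| ≤ 2 + 1 = 3.
Hence |u^2 − 1| ≤ 3|u − 1|, which is < ϵ once |u − 1| < ϵ/3.
Take δ = min(1, ϵ/3). If 0 < |u − 1| < δ then both bounds hold and |u^2 − 1| ≤ 3|u − 1| < 3·(ϵ/3) = ϵ.

δ = min(1, ϵ/3)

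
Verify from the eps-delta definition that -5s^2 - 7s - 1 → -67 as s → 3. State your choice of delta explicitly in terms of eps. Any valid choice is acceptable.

delta = min(1, eps/42)

Let eps > 0. We want delta > 0 such that 0 < |s − 3| < delta implies |(-5s^2 - 7s - 1) + 67| < eps.
(-5s^2 - 7s - 1) + 67 = -5s^2 - 7s + 66 = (s − 3)(-5s - 22).
So |(-5s^2 - 7s - 1) + 67| = |s − 3|·|-5s - 22|.
Assume first that |s − 3| < 1, so |s| < 4. Then |-5s - 22| ≤ 5·4 + 22 = 42.
Hence |(-5s^2 - 7s - 1) + 67| ≤ 42|s − 3| < eps provided |s − 3| < eps/42.
Take delta = min(1, eps/42). Then 0 < |s − 3| < delta gives both |s − 3| < 1 and |s − 3| < eps/42, so |(-5s^2 - 7s - 1) + 67| < eps.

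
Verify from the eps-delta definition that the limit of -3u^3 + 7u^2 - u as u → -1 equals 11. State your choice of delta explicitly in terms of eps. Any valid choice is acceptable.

Let eps > 0 be given. We want delta > 0 such that 0 < |u + 1| < delta implies |(-3u^3 + 7u^2 - u) − 11| < eps.
(-3u^3 + 7u^2 - u) − 11 = -3u^3 + 7u^2 - u - 11 = (u + 1)(-3u^2 + 10u - 11).
So |(-3u^3 + 7u^2 - u) − 11| = |u + 1|·|-3u^2 + 10u - 11|.
Require delta ≤ 1. Then |u + 1| < 1 gives |u| < 2, and by the triangle inequality |-3u^2 + 10u - 11| ≤ 3·2^2 + 10·2 + 11 = 43.
Hence |(-3u^3 + 7u^2 - u) − 11| ≤ 43|u + 1| < eps provided |u + 1| < eps/43.
Take delta = min(1, eps/43). Then 0 < |u + 1| < delta gives both |u + 1| < 1 and |u + 1| < eps/43, so |(-3u^3 + 7u^2 - u) − 11| < eps.

delta = min(1, eps/43)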